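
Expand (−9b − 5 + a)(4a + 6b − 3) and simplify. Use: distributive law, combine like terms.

−30ab − 54b² − 3b − 23a + 15 + 4a²

(−9b − 5 + a)(4a + 6b − 3)
= −36ab − 54b² + 27b − 20a − 30b + 15 + 4a² + 6ab − 3a    [distributive law]
= −30ab − 54b² − 3b − 23a + 15 + 4a²    [combine like terms]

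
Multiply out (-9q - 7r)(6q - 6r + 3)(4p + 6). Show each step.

-216pq^2 - 324q^2 + 48pqr + 72qr - 108pq - 162q + 168pr^2 + 252r^2 - 84pr - 126r

(-9q - 7r)(6q - 6r + 3)(4p + 6)
= (-54q^2 + 54qr - 27q - 42qr + 42r^2 - 21r)(4p + 6)    [distributive law]
= (-54q^2 + 12qr - 27q + 42r^2 - 21r)(4p + 6)    [combine like terms]
= -216pq^2 - 324q^2 + 48pqr + 72qr - 108pq - 162q + 168pr^2 + 252r^2 - 84pr - 126r    [distributive law]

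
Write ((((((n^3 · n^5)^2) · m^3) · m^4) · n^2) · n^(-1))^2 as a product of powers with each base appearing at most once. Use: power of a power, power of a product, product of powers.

m^14n^34

((((((n^3 · n^5)^2) · m^3) · m^4) · n^2) · n^(-1))^2
= ((((((n^3 · n^5)^2) · m^3) · m^4) · n^2)^2) · ((n^(-1))^2)    [power of a product]
= ((((((n^3 · n^5)^2) · m^3) · m^4)^2) · ((n^2)^2)) · ((n^(-1))^2)    [power of a product]
= ((((((n^3 · n^5)^2) · m^3)^2) · ((m^4)^2)) · ((n^2)^2)) · ((n^(-1))^2)    [power of a product]
= ((((((n^3 · n^5)^2)^2) · ((m^3)^2)) · ((m^4)^2)) · ((n^2)^2)) · ((n^(-1))^2)    [power of a product]
= (((((n^3 · n^5)^4) · ((m^3)^2)) · ((m^4)^2)) · ((n^2)^2)) · ((n^(-1))^2)    [power of a power]
= ((((((n^3)^4) · ((n^5)^4)) · ((m^3)^2)) · ((m^4)^2)) · ((n^2)^2)) · ((n^(-1))^2)    [power of a product]
= ((((n^12 · ((n^5)^4)) · ((m^3)^2)) · ((m^4)^2)) · ((n^2)^2)) · ((n^(-1))^2)    [power of a power]
= ((((n^12 · n^20) · ((m^3)^2)) · ((m^4)^2)) · ((n^2)^2)) · ((n^(-1))^2)    [power of a power]
= (((n^32 · ((m^3)^2)) · ((m^4)^2)) · ((n^2)^2)) · ((n^(-1))^2)    [product of powers]
= (((n^32 · m^6) · ((m^4)^2)) · ((n^2)^2)) · ((n^(-1))^2)    [power of a power]
= (((n^32 · m^6) · m^8) · ((n^2)^2)) · ((n^(-1))^2)    [power of a power]
= (((n^32 · m^6) · m^8) · n^4) · ((n^(-1))^2)    [power of a power]
= (((n^32 · m^6) · m^8) · n^4) · n^(-2)    [power of a power]
= m^14n^34    [product of powers]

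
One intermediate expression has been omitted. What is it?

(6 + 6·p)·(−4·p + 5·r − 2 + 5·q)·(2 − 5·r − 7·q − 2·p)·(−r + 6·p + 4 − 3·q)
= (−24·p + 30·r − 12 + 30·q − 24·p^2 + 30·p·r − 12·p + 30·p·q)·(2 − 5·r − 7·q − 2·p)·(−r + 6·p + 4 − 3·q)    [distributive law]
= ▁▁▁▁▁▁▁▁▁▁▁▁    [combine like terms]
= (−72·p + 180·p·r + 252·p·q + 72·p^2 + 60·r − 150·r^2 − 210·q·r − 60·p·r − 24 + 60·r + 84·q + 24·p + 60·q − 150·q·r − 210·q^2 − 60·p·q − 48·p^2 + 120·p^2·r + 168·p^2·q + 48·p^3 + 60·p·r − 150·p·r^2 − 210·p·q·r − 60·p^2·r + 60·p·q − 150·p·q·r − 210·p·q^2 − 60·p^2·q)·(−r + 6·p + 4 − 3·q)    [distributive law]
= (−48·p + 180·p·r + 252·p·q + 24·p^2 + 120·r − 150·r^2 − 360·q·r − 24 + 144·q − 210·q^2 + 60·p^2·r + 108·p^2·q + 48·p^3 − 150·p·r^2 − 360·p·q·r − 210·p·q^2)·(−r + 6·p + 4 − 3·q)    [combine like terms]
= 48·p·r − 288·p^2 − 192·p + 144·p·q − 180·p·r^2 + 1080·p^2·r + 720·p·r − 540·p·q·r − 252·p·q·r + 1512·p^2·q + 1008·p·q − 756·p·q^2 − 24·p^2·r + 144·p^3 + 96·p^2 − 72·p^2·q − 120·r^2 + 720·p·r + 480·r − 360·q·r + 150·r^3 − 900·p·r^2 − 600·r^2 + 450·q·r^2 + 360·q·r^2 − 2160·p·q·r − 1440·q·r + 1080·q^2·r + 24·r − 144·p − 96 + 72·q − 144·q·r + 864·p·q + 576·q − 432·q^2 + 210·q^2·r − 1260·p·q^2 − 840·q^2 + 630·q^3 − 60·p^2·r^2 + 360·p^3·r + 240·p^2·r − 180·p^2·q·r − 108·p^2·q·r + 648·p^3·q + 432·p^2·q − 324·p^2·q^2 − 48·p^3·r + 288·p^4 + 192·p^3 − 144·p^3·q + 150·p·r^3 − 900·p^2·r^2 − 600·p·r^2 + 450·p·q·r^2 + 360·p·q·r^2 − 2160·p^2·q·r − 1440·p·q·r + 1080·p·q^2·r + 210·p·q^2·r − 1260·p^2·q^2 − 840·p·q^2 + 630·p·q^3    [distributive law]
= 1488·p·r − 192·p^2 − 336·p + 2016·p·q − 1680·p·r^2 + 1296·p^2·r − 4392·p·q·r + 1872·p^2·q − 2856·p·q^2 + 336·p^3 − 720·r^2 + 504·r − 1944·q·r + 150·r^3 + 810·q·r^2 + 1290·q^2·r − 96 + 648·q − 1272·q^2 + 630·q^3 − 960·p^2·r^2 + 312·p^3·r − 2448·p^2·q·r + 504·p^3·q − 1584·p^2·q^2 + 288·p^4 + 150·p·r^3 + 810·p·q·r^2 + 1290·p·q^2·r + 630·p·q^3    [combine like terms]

After combine like terms, the bracketed line is:

(−36·p + 30·r − 12 + 30·q − 24·p^2 + 30·p·r + 30·p·q)·(2 − 5·r − 7·q − 2·p)·(−r + 6·p + 4 − 3·q)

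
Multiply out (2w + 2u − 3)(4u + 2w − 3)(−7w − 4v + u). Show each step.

−80uw^2 − 48uvw − 44u^2w − 28w^3 − 16vw^2 + 84w^2 + 48vw + 114uw − 32u^2v + 8u^3 + 72uv − 18u^2 − 63w − 36v + 9u

(2w + 2u − 3)(4u + 2w − 3)(−7w − 4v + u)
= (8uw + 4w^2 − 6w + 8u^2 + 4uw − 6u − 12u − 6w + 9)(−7w − 4v + u)    [distributive law]
= (12uw + 4w^2 − 12w + 8u^2 − 18u + 9)(−7w − 4v + u)    [combine like terms]
= −84uw^2 − 48uvw + 12u^2w − 28w^3 − 16vw^2 + 4uw^2 + 84w^2 + 48vw − 12uw − 56u^2w − 32u^2v + 8u^3 + 126uw + 72uv − 18u^2 − 63w − 36v + 9u    [distributive law]
= −80uw^2 − 48uvw − 44u^2w − 28w^3 − 16vw^2 + 84w^2 + 48vw + 114uw − 32u^2v + 8u^3 + 72uv − 18u^2 − 63w − 36v + 9u    [combine like terms]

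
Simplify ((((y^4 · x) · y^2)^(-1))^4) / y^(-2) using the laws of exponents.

((((y^4 · x) · y^2)^(-1))^4) / y^(-2)
= (((y^4 · x) · y^2)^(-4)) / y^(-2)    [power of a power]
= (((y^4 · x)^(-4)) · ((y^2)^(-4))) / y^(-2)    [power of a product]
= ((((y^4)^(-4)) · (x^(-4))) · ((y^2)^(-4))) / y^(-2)    [power of a product]
= ((y^(-16) · (x^(-4))) · ((y^2)^(-4))) / y^(-2)    [power of a power]
= ((y^(-16) · x^(-4)) · y^(-8)) / y^(-2)    [power of a power]
= x^(-4)·y^(-22)    [quotient of powers; product of powers]

x^(-4)·y^(-22)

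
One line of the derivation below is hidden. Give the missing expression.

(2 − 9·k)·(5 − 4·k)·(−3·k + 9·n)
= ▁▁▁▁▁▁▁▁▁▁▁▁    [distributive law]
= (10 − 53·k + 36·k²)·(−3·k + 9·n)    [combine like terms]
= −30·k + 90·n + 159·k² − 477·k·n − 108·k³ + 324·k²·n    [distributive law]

Applying distributive law to the line above:

(10 − 8·k − 45·k + 36·k²)·(−3·k + 9·n)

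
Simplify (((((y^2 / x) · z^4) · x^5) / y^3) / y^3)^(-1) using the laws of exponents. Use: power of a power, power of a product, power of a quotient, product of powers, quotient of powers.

(((((y^2 / x) · z^4) · x^5) / y^3) / y^3)^(-1)
= (((((y^2 / x) · z^4) · x^5) / y^3)^(-1)) / ((y^3)^(-1))    [power of a quotient]
= (((((y^2 / x) · z^4) · x^5)^(-1)) / ((y^3)^(-1))) / ((y^3)^(-1))    [power of a quotient]
= (((((y^2 / x) · z^4)^(-1)) · ((x^5)^(-1))) / ((y^3)^(-1))) / ((y^3)^(-1))    [power of a product]
= (((((y^2 / x)^(-1)) · ((z^4)^(-1))) · ((x^5)^(-1))) / ((y^3)^(-1))) / ((y^3)^(-1))    [power of a product]
= ((((((y^2)^(-1)) / (x^(-1))) · ((z^4)^(-1))) · ((x^5)^(-1))) / ((y^3)^(-1))) / ((y^3)^(-1))    [power of a quotient]
= ((((y^(-2) / (x^(-1))) · ((z^4)^(-1))) · ((x^5)^(-1))) / ((y^3)^(-1))) / ((y^3)^(-1))    [power of a power]
= ((((y^(-2) / x^(-1)) · z^(-4)) · ((x^5)^(-1))) / ((y^3)^(-1))) / ((y^3)^(-1))    [power of a power]
= ((((y^(-2) / x^(-1)) · z^(-4)) · x^(-5)) / ((y^3)^(-1))) / ((y^3)^(-1))    [power of a power]
= ((((y^(-2) / x^(-1)) · z^(-4)) · x^(-5)) / y^(-3)) / ((y^3)^(-1))    [power of a power]
= ((((y^(-2) / x^(-1)) · z^(-4)) · x^(-5)) / y^(-3)) / y^(-3)    [power of a power]
= x^(-4)y^4z^(-4)    [quotient of powers; product of powers]

x^(-4)y^4z^(-4)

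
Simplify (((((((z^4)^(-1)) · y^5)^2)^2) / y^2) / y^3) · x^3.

x^3y^15z^(-16)

(((((((z^4)^(-1)) · y^5)^2)^2) / y^2) / y^3) · x^3
= ((((((z^4)^(-1)) · y^5)^4) / y^2) / y^3) · x^3    [power of a power]
= ((((((z^4)^(-1))^4) · ((y^5)^4)) / y^2) / y^3) · x^3    [power of a product]
= (((((z^4)^(-4)) · ((y^5)^4)) / y^2) / y^3) · x^3    [power of a power]
= (((z^(-16) · ((y^5)^4)) / y^2) / y^3) · x^3    [power of a power]
= (((z^(-16) · y^20) / y^2) / y^3) · x^3    [power of a power]
= x^3y^15z^(-16)    [quotient of powers; product of powers]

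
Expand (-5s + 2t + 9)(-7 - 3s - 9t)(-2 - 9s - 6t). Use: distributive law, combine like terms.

(-5s + 2t + 9)(-7 - 3s - 9t)(-2 - 9s - 6t)
= (35s + 15s^2 + 45st - 14t - 6st - 18t^2 - 63 - 27s - 81t)(-2 - 9s - 6t)    [distributive law]
= (8s + 15s^2 + 39st - 95t - 18t^2 - 63)(-2 - 9s - 6t)    [combine like terms]
= -16s - 72s^2 - 48st - 30s^2 - 135s^3 - 90s^2t - 78st - 351s^2t - 234st^2 + 190t + 855st + 570t^2 + 36t^2 + 162st^2 + 108t^3 + 126 + 567s + 378t    [distributive law]
= 551s - 102s^2 + 729st - 135s^3 - 441s^2t - 72st^2 + 568t + 606t^2 + 108t^3 + 126    [combine like terms]

551s - 102s^2 + 729st - 135s^3 - 441s^2t - 72st^2 + 568t + 606t^2 + 108t^3 + 126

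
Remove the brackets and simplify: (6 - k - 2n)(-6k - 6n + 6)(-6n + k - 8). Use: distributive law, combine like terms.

60kn - 90k^2 + 372k + 192n^2 + 168n - 288 - 18k^2n + 6k^3 - 96kn^2 - 72n^3

(6 - k - 2n)(-6k - 6n + 6)(-6n + k - 8)
= (-36k - 36n + 36 + 6k^2 + 6kn - 6k + 12kn + 12n^2 - 12n)(-6n + k - 8)    [distributive law]
= (-42k - 48n + 36 + 6k^2 + 18kn + 12n^2)(-6n + k - 8)    [combine like terms]
= 252kn - 42k^2 + 336k + 288n^2 - 48kn + 384n - 216n + 36k - 288 - 36k^2n + 6k^3 - 48k^2 - 108kn^2 + 18k^2n - 144kn - 72n^3 + 12kn^2 - 96n^2    [distributive law]
= 60kn - 90k^2 + 372k + 192n^2 + 168n - 288 - 18k^2n + 6k^3 - 96kn^2 - 72n^3    [combine like terms]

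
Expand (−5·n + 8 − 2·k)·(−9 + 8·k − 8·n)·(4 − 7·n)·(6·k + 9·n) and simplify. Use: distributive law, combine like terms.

(−5·n + 8 − 2·k)·(−9 + 8·k − 8·n)·(4 − 7·n)·(6·k + 9·n)
= (45·n − 40·k·n + 40·n² − 72 + 64·k − 64·n + 18·k − 16·k² + 16·k·n)·(4 − 7·n)·(6·k + 9·n)    [distributive law]
= (−19·n − 24·k·n + 40·n² − 72 + 82·k − 16·k²)·(4 − 7·n)·(6·k + 9·n)    [combine like terms]
= (−76·n + 133·n² − 96·k·n + 168·k·n² + 160·n² − 280·n³ − 288 + 504·n + 328·k − 574·k·n − 64·k² + 112·k²·n)·(6·k + 9·n)    [distributive law]
= (428·n + 293·n² − 670·k·n + 168·k·n² − 280·n³ − 288 + 328·k − 64·k² + 112·k²·n)·(6·k + 9·n)    [combine like terms]
= 2568·k·n + 3852·n² + 1758·k·n² + 2637·n³ − 4020·k²·n − 6030·k·n² + 1008·k²·n² + 1512·k·n³ − 1680·k·n³ − 2520·n⁴ − 1728·k − 2592·n + 1968·k² + 2952·k·n − 384·k³ − 576·k²·n + 672·k³·n + 1008·k²·n²    [distributive law]
= 5520·k·n + 3852·n² − 4272·k·n² + 2637·n³ − 4596·k²·n + 2016·k²·n² − 168·k·n³ − 2520·n⁴ − 1728·k − 2592·n + 1968·k² − 384·k³ + 672·k³·n    [combine like terms]

5520·k·n + 3852·n² − 4272·k·n² + 2637·n³ − 4596·k²·n + 2016·k²·n² − 168·k·n³ − 2520·n⁴ − 1728·k − 2592·n + 1968·k² − 384·k³ + 672·k³·n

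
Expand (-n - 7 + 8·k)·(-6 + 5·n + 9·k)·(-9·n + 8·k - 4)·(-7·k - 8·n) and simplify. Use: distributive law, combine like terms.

(-n - 7 + 8·k)·(-6 + 5·n + 9·k)·(-9·n + 8·k - 4)·(-7·k - 8·n)
= (6·n - 5·n^2 - 9·k·n + 42 - 35·n - 63·k - 48·k + 40·k·n + 72·k^2)·(-9·n + 8·k - 4)·(-7·k - 8·n)    [distributive law]
= (-29·n - 5·n^2 + 31·k·n + 42 - 111·k + 72·k^2)·(-9·n + 8·k - 4)·(-7·k - 8·n)    [combine like terms]
= (261·n^2 - 232·k·n + 116·n + 45·n^3 - 40·k·n^2 + 20·n^2 - 279·k·n^2 + 248·k^2·n - 124·k·n - 378·n + 336·k - 168 + 999·k·n - 888·k^2 + 444·k - 648·k^2·n + 576·k^3 - 288·k^2)·(-7·k - 8·n)    [distributive law]
= (281·n^2 + 643·k·n - 262·n + 45·n^3 - 319·k·n^2 - 400·k^2·n + 780·k - 168 - 1176·k^2 + 576·k^3)·(-7·k - 8·n)    [combine like terms]
= -1967·k·n^2 - 2248·n^3 - 4501·k^2·n - 5144·k·n^2 + 1834·k·n + 2096·n^2 - 315·k·n^3 - 360·n^4 + 2233·k^2·n^2 + 2552·k·n^3 + 2800·k^3·n + 3200·k^2·n^2 - 5460·k^2 - 6240·k·n + 1176·k + 1344·n + 8232·k^3 + 9408·k^2·n - 4032·k^4 - 4608·k^3·n    [distributive law]
= -7111·k·n^2 - 2248·n^3 + 4907·k^2·n - 4406·k·n + 2096·n^2 + 2237·k·n^3 - 360·n^4 + 5433·k^2·n^2 - 1808·k^3·n - 5460·k^2 + 1176·k + 1344·n + 8232·k^3 - 4032·k^4    [combine like terms]

-7111·k·n^2 - 2248·n^3 + 4907·k^2·n - 4406·k·n + 2096·n^2 + 2237·k·n^3 - 360·n^4 + 5433·k^2·n^2 - 1808·k^3·n - 5460·k^2 + 1176·k + 1344·n + 8232·k^3 - 4032·k^4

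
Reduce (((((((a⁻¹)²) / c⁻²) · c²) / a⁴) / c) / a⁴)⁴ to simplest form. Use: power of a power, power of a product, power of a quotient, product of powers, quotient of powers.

a⁻⁴⁰c¹²

(((((((a⁻¹)²) / c⁻²) · c²) / a⁴) / c) / a⁴)⁴
= (((((((a⁻¹)²) / c⁻²) · c²) / a⁴) / c)⁴) / ((a⁴)⁴)    [power of a quotient]
= (((((((a⁻¹)²) / c⁻²) · c²) / a⁴)⁴) / (c⁴)) / ((a⁴)⁴)    [power of a quotient]
= (((((((a⁻¹)²) / c⁻²) · c²)⁴) / ((a⁴)⁴)) / (c⁴)) / ((a⁴)⁴)    [power of a quotient]
= (((((((a⁻¹)²) / c⁻²)⁴) · ((c²)⁴)) / ((a⁴)⁴)) / (c⁴)) / ((a⁴)⁴)    [power of a product]
= (((((((a⁻¹)²)⁴) / ((c⁻²)⁴)) · ((c²)⁴)) / ((a⁴)⁴)) / (c⁴)) / ((a⁴)⁴)    [power of a quotient]
= ((((((a⁻¹)⁸) / ((c⁻²)⁴)) · ((c²)⁴)) / ((a⁴)⁴)) / (c⁴)) / ((a⁴)⁴)    [power of a power]
= ((((a⁻⁸ / ((c⁻²)⁴)) · ((c²)⁴)) / ((a⁴)⁴)) / (c⁴)) / ((a⁴)⁴)    [power of a power]
= ((((a⁻⁸ / c⁻⁸) · ((c²)⁴)) / ((a⁴)⁴)) / (c⁴)) / ((a⁴)⁴)    [power of a power]
= ((((a⁻⁸ / c⁻⁸) · c⁸) / ((a⁴)⁴)) / (c⁴)) / ((a⁴)⁴)    [power of a power]
= ((((a⁻⁸ / c⁻⁸) · c⁸) / a¹⁶) / (c⁴)) / ((a⁴)⁴)    [power of a power]
= ((((a⁻⁸ / c⁻⁸) · c⁸) / a¹⁶) / c⁴) / a¹⁶    [power of a power]
= a⁻⁴⁰c¹²    [quotient of powers; product of powers]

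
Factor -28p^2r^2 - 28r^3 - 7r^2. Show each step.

-28p^2r^2 - 28r^3 - 7r^2
= 7(-4p^2r^2 - 4r^3 - r^2)    [factor out 7]
= 7r^2(-4p^2 - 4r - 1)    [factor out r^2]

7r^2(-4p^2 - 4r - 1)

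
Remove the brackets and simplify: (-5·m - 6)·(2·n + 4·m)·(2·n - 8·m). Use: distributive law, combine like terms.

(-5·m - 6)·(2·n + 4·m)·(2·n - 8·m)
= (-10·m·n - 20·m^2 - 12·n - 24·m)·(2·n - 8·m)    [distributive law]
= -20·m·n^2 + 80·m^2·n - 40·m^2·n + 160·m^3 - 24·n^2 + 96·m·n - 48·m·n + 192·m^2    [distributive law]
= -20·m·n^2 + 40·m^2·n + 160·m^3 - 24·n^2 + 48·m·n + 192·m^2    [combine like terms]

-20·m·n^2 + 40·m^2·n + 160·m^3 - 24·n^2 + 48·m·n + 192·m^2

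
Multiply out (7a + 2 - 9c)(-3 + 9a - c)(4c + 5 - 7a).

-627ac + 27a + 336a² + 868a²c - 441a³ - 415ac² + 101c - 30 + 145c² + 36c³

(7a + 2 - 9c)(-3 + 9a - c)(4c + 5 - 7a)
= (-21a + 63a² - 7ac - 6 + 18a - 2c + 27c - 81ac + 9c²)(4c + 5 - 7a)    [distributive law]
= (-3a + 63a² - 88ac - 6 + 25c + 9c²)(4c + 5 - 7a)    [combine like terms]
= -12ac - 15a + 21a² + 252a²c + 315a² - 441a³ - 352ac² - 440ac + 616a²c - 24c - 30 + 42a + 100c² + 125c - 175ac + 36c³ + 45c² - 63ac²    [distributive law]
= -627ac + 27a + 336a² + 868a²c - 441a³ - 415ac² + 101c - 30 + 145c² + 36c³    [combine like terms]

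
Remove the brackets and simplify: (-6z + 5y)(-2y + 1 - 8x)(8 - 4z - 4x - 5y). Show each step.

106yz - 48yz^2 - 128xyz - 20y^2z - 48z + 24z^2 + 408xz - 192xz^2 - 192x^2z - 105y^2 + 240xy^2 + 50y^3 + 40y - 340xy + 160x^2y

(-6z + 5y)(-2y + 1 - 8x)(8 - 4z - 4x - 5y)
= (12yz - 6z + 48xz - 10y^2 + 5y - 40xy)(8 - 4z - 4x - 5y)    [distributive law]
= 96yz - 48yz^2 - 48xyz - 60y^2z - 48z + 24z^2 + 24xz + 30yz + 384xz - 192xz^2 - 192x^2z - 240xyz - 80y^2 + 40y^2z + 40xy^2 + 50y^3 + 40y - 20yz - 20xy - 25y^2 - 320xy + 160xyz + 160x^2y + 200xy^2    [distributive law]
= 106yz - 48yz^2 - 128xyz - 20y^2z - 48z + 24z^2 + 408xz - 192xz^2 - 192x^2z - 105y^2 + 240xy^2 + 50y^3 + 40y - 340xy + 160x^2y    [combine like terms]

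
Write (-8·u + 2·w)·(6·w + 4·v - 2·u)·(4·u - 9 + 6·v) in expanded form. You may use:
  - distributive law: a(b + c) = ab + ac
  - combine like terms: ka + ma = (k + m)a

(-8·u + 2·w)·(6·w + 4·v - 2·u)·(4·u - 9 + 6·v)
= (-48·u·w - 32·u·v + 16·u² + 12·w² + 8·v·w - 4·u·w)·(4·u - 9 + 6·v)    [distributive law]
= (-52·u·w - 32·u·v + 16·u² + 12·w² + 8·v·w)·(4·u - 9 + 6·v)    [combine like terms]
= -208·u²·w + 468·u·w - 312·u·v·w - 128·u²·v + 288·u·v - 192·u·v² + 64·u³ - 144·u² + 96·u²·v + 48·u·w² - 108·w² + 72·v·w² + 32·u·v·w - 72·v·w + 48·v²·w    [distributive law]
= -208·u²·w + 468·u·w - 280·u·v·w - 32·u²·v + 288·u·v - 192·u·v² + 64·u³ - 144·u² + 48·u·w² - 108·w² + 72·v·w² - 72·v·w + 48·v²·w    [combine like terms]

-208·u²·w + 468·u·w - 280·u·v·w - 32·u²·v + 288·u·v - 192·u·v² + 64·u³ - 144·u² + 48·u·w² - 108·w² + 72·v·w² - 72·v·w + 48·v²·w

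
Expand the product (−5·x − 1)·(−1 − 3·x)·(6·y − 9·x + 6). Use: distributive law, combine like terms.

(−5·x − 1)·(−1 − 3·x)·(6·y − 9·x + 6)
= (5·x + 15·x^2 + 1 + 3·x)·(6·y − 9·x + 6)    [distributive law]
= (8·x + 15·x^2 + 1)·(6·y − 9·x + 6)    [combine like terms]
= 48·x·y − 72·x^2 + 48·x + 90·x^2·y − 135·x^3 + 90·x^2 + 6·y − 9·x + 6    [distributive law]
= 48·x·y + 18·x^2 + 39·x + 90·x^2·y − 135·x^3 + 6·y + 6    [combine like terms]

48·x·y + 18·x^2 + 39·x + 90·x^2·y − 135·x^3 + 6·y + 6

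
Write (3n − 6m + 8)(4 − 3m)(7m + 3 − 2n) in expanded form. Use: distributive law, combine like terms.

153mn − 28n − 24n^2 − 99m^2n + 18mn^2 − 282m^2 + 80m + 126m^3 + 96

(3n − 6m + 8)(4 − 3m)(7m + 3 − 2n)
= (12n − 9mn − 24m + 18m^2 + 32 − 24m)(7m + 3 − 2n)    [distributive law]
= (12n − 9mn − 48m + 18m^2 + 32)(7m + 3 − 2n)    [combine like terms]
= 84mn + 36n − 24n^2 − 63m^2n − 27mn + 18mn^2 − 336m^2 − 144m + 96mn + 126m^3 + 54m^2 − 36m^2n + 224m + 96 − 64n    [distributive law]
= 153mn − 28n − 24n^2 − 99m^2n + 18mn^2 − 282m^2 + 80m + 126m^3 + 96    [combine like terms]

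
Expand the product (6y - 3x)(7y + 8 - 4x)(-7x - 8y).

66xy^2 - 336y^3 - 144xy - 384y^2 + 219x^2y + 168x^2 - 84x^3

(6y - 3x)(7y + 8 - 4x)(-7x - 8y)
= (42y^2 + 48y - 24xy - 21xy - 24x + 12x^2)(-7x - 8y)    [distributive law]
= (42y^2 + 48y - 45xy - 24x + 12x^2)(-7x - 8y)    [combine like terms]
= -294xy^2 - 336y^3 - 336xy - 384y^2 + 315x^2y + 360xy^2 + 168x^2 + 192xy - 84x^3 - 96x^2y    [distributive law]
= 66xy^2 - 336y^3 - 144xy - 384y^2 + 219x^2y + 168x^2 - 84x^3    [combine like terms]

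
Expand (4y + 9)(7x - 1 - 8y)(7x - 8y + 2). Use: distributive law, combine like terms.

(4y + 9)(7x - 1 - 8y)(7x - 8y + 2)
= (28xy - 4y - 32y^2 + 63x - 9 - 72y)(7x - 8y + 2)    [distributive law]
= (28xy - 76y - 32y^2 + 63x - 9)(7x - 8y + 2)    [combine like terms]
= 196x^2y - 224xy^2 + 56xy - 532xy + 608y^2 - 152y - 224xy^2 + 256y^3 - 64y^2 + 441x^2 - 504xy + 126x - 63x + 72y - 18    [distributive law]
= 196x^2y - 448xy^2 - 980xy + 544y^2 - 80y + 256y^3 + 441x^2 + 63x - 18    [combine like terms]

196x^2y - 448xy^2 - 980xy + 544y^2 - 80y + 256y^3 + 441x^2 + 63x - 18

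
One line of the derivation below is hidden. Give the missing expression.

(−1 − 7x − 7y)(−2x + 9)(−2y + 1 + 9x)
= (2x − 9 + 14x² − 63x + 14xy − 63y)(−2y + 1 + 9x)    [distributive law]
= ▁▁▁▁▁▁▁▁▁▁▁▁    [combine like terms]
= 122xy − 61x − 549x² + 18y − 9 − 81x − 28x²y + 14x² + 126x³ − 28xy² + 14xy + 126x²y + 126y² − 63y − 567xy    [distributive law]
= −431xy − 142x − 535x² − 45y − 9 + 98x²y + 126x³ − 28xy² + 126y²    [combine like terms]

After combine like terms, the bracketed line is:

(−61x − 9 + 14x² + 14xy − 63y)(−2y + 1 + 9x)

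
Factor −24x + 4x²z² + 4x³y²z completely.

4x(−6 + xz² + x²y²z)

−24x + 4x²z² + 4x³y²z
= 4(−6x + x²z² + x³y²z)    [factor out 4]
= 4x(−6 + xz² + x²y²z)    [factor out x]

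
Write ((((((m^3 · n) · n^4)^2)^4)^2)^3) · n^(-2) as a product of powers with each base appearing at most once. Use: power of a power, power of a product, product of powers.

((((((m^3 · n) · n^4)^2)^4)^2)^3) · n^(-2)
= (((((m^3 · n) · n^4)^2)^4)^6) · n^(-2)    [power of a power]
= ((((m^3 · n) · n^4)^2)^24) · n^(-2)    [power of a power]
= (((m^3 · n) · n^4)^48) · n^(-2)    [power of a power]
= (((m^3 · n)^48) · ((n^4)^48)) · n^(-2)    [power of a product]
= ((((m^3)^48) · (n^48)) · ((n^4)^48)) · n^(-2)    [power of a product]
= ((m^144 · (n^48)) · ((n^4)^48)) · n^(-2)    [power of a power]
= ((m^144 · n^48) · n^192) · n^(-2)    [power of a power]
= m^144n^238    [product of powers]

m^144n^238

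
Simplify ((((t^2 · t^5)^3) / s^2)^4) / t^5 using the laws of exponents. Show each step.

((((t^2 · t^5)^3) / s^2)^4) / t^5
= ((((t^2 · t^5)^3)^4) / ((s^2)^4)) / t^5    [power of a quotient]
= (((t^2 · t^5)^12) / ((s^2)^4)) / t^5    [power of a power]
= ((((t^2)^12) · ((t^5)^12)) / ((s^2)^4)) / t^5    [power of a product]
= ((t^24 · ((t^5)^12)) / ((s^2)^4)) / t^5    [power of a power]
= ((t^24 · t^60) / ((s^2)^4)) / t^5    [power of a power]
= (t^84 / ((s^2)^4)) / t^5    [product of powers]
= (t^84 / s^8) / t^5    [power of a power]
= s^(-8)t^79    [quotient of powers]

s^(-8)t^79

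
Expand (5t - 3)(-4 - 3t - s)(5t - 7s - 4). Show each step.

(5t - 3)(-4 - 3t - s)(5t - 7s - 4)
= (-20t - 15t² - 5st + 12 + 9t + 3s)(5t - 7s - 4)    [distributive law]
= (-11t - 15t² - 5st + 12 + 3s)(5t - 7s - 4)    [combine like terms]
= -55t² + 77st + 44t - 75t³ + 105st² + 60t² - 25st² + 35s²t + 20st + 60t - 84s - 48 + 15st - 21s² - 12s    [distributive law]
= 5t² + 112st + 104t - 75t³ + 80st² + 35s²t - 96s - 48 - 21s²    [combine like terms]

5t² + 112st + 104t - 75t³ + 80st² + 35s²t - 96s - 48 - 21s²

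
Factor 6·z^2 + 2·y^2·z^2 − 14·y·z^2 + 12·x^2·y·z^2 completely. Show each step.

6·z^2 + 2·y^2·z^2 − 14·y·z^2 + 12·x^2·y·z^2
= 2(3·z^2 + y^2·z^2 − 7·y·z^2 + 6·x^2·y·z^2)    [factor out 2]
= 2·z^2(3 + y^2 − 7·y + 6·x^2·y)    [factor out z^2]

2·z^2(3 + y^2 − 7·y + 6·x^2·y)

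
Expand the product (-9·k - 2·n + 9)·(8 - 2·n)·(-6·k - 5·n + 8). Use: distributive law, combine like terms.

432·k^2 + 708·k·n - 1008·k - 108·k^2·n - 114·k·n^2 + 202·n^2 - 632·n - 20·n^3 + 576

(-9·k - 2·n + 9)·(8 - 2·n)·(-6·k - 5·n + 8)
= (-72·k + 18·k·n - 16·n + 4·n^2 + 72 - 18·n)·(-6·k - 5·n + 8)    [distributive law]
= (-72·k + 18·k·n - 34·n + 4·n^2 + 72)·(-6·k - 5·n + 8)    [combine like terms]
= 432·k^2 + 360·k·n - 576·k - 108·k^2·n - 90·k·n^2 + 144·k·n + 204·k·n + 170·n^2 - 272·n - 24·k·n^2 - 20·n^3 + 32·n^2 - 432·k - 360·n + 576    [distributive law]
= 432·k^2 + 708·k·n - 1008·k - 108·k^2·n - 114·k·n^2 + 202·n^2 - 632·n - 20·n^3 + 576    [combine like terms]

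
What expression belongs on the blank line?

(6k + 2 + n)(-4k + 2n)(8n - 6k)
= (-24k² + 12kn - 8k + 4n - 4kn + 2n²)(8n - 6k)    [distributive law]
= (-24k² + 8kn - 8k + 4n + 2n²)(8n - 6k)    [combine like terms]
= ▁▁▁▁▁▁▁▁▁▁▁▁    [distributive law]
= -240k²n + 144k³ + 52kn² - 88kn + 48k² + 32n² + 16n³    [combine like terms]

By distributive law:

-192k²n + 144k³ + 64kn² - 48k²n - 64kn + 48k² + 32n² - 24kn + 16n³ - 12kn²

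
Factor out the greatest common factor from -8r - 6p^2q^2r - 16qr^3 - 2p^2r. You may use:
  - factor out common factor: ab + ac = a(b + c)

2r(-4 - 3p^2q^2 - 8qr^2 - p^2)

-8r - 6p^2q^2r - 16qr^3 - 2p^2r
= 2(-4r - 3p^2q^2r - 8qr^3 - p^2r)    [factor out 2]
= 2r(-4 - 3p^2q^2 - 8qr^2 - p^2)    [factor out r]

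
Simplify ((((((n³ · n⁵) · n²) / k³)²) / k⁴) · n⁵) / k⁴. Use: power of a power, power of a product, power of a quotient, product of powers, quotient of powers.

k⁻¹⁴·n²⁵

((((((n³ · n⁵) · n²) / k³)²) / k⁴) · n⁵) / k⁴
= ((((((n³ · n⁵) · n²)²) / ((k³)²)) / k⁴) · n⁵) / k⁴    [power of a quotient]
= ((((((n³ · n⁵)²) · ((n²)²)) / ((k³)²)) / k⁴) · n⁵) / k⁴    [power of a product]
= (((((((n³)²) · ((n⁵)²)) · ((n²)²)) / ((k³)²)) / k⁴) · n⁵) / k⁴    [power of a product]
= (((((n⁶ · ((n⁵)²)) · ((n²)²)) / ((k³)²)) / k⁴) · n⁵) / k⁴    [power of a power]
= (((((n⁶ · n¹⁰) · ((n²)²)) / ((k³)²)) / k⁴) · n⁵) / k⁴    [power of a power]
= ((((n¹⁶ · ((n²)²)) / ((k³)²)) / k⁴) · n⁵) / k⁴    [product of powers]
= ((((n¹⁶ · n⁴) / ((k³)²)) / k⁴) · n⁵) / k⁴    [power of a power]
= (((n²⁰ / ((k³)²)) / k⁴) · n⁵) / k⁴    [product of powers]
= (((n²⁰ / k⁶) / k⁴) · n⁵) / k⁴    [power of a power]
= k⁻¹⁴·n²⁵    [quotient of powers; product of powers]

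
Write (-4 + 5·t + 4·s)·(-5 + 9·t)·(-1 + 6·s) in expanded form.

(-4 + 5·t + 4·s)·(-5 + 9·t)·(-1 + 6·s)
= (20 - 36·t - 25·t + 45·t^2 - 20·s + 36·s·t)·(-1 + 6·s)    [distributive law]
= (20 - 61·t + 45·t^2 - 20·s + 36·s·t)·(-1 + 6·s)    [combine like terms]
= -20 + 120·s + 61·t - 366·s·t - 45·t^2 + 270·s·t^2 + 20·s - 120·s^2 - 36·s·t + 216·s^2·t    [distributive law]
= -20 + 140·s + 61·t - 402·s·t - 45·t^2 + 270·s·t^2 - 120·s^2 + 216·s^2·t    [combine like terms]

-20 + 140·s + 61·t - 402·s·t - 45·t^2 + 270·s·t^2 - 120·s^2 + 216·s^2·t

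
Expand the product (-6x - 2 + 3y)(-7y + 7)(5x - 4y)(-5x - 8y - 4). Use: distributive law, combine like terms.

-1050x^3y - 315x^2y^2 - 875x^2y + 1764xy^3 - 952xy^2 + 1050x^3 + 1190x^2 - 1092xy + 784y^3 + 112y^2 + 280x - 224y - 672y^4

(-6x - 2 + 3y)(-7y + 7)(5x - 4y)(-5x - 8y - 4)
= (42xy - 42x + 14y - 14 - 21y^2 + 21y)(5x - 4y)(-5x - 8y - 4)    [distributive law]
= (42xy - 42x + 35y - 14 - 21y^2)(5x - 4y)(-5x - 8y - 4)    [combine like terms]
= (210x^2y - 168xy^2 - 210x^2 + 168xy + 175xy - 140y^2 - 70x + 56y - 105xy^2 + 84y^3)(-5x - 8y - 4)    [distributive law]
= (210x^2y - 273xy^2 - 210x^2 + 343xy - 140y^2 - 70x + 56y + 84y^3)(-5x - 8y - 4)    [combine like terms]
= -1050x^3y - 1680x^2y^2 - 840x^2y + 1365x^2y^2 + 2184xy^3 + 1092xy^2 + 1050x^3 + 1680x^2y + 840x^2 - 1715x^2y - 2744xy^2 - 1372xy + 700xy^2 + 1120y^3 + 560y^2 + 350x^2 + 560xy + 280x - 280xy - 448y^2 - 224y - 420xy^3 - 672y^4 - 336y^3    [distributive law]
= -1050x^3y - 315x^2y^2 - 875x^2y + 1764xy^3 - 952xy^2 + 1050x^3 + 1190x^2 - 1092xy + 784y^3 + 112y^2 + 280x - 224y - 672y^4    [combine like terms]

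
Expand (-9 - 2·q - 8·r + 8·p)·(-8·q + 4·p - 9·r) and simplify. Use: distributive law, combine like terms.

72·q - 36·p + 81·r + 16·q^2 - 72·p·q + 82·q·r - 104·p·r + 72·r^2 + 32·p^2

(-9 - 2·q - 8·r + 8·p)·(-8·q + 4·p - 9·r)
= 72·q - 36·p + 81·r + 16·q^2 - 8·p·q + 18·q·r + 64·q·r - 32·p·r + 72·r^2 - 64·p·q + 32·p^2 - 72·p·r    [distributive law]
= 72·q - 36·p + 81·r + 16·q^2 - 72·p·q + 82·q·r - 104·p·r + 72·r^2 + 32·p^2    [combine like terms]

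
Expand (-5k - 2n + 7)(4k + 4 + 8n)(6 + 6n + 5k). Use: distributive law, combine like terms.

-80k² - 360k²n - 100k³ + 188k - 368kn² + 456n + 192n² - 96n³ + 168

(-5k - 2n + 7)(4k + 4 + 8n)(6 + 6n + 5k)
= (-20k² - 20k - 40kn - 8kn - 8n - 16n² + 28k + 28 + 56n)(6 + 6n + 5k)    [distributive law]
= (-20k² + 8k - 48kn + 48n - 16n² + 28)(6 + 6n + 5k)    [combine like terms]
= -120k² - 120k²n - 100k³ + 48k + 48kn + 40k² - 288kn - 288kn² - 240k²n + 288n + 288n² + 240kn - 96n² - 96n³ - 80kn² + 168 + 168n + 140k    [distributive law]
= -80k² - 360k²n - 100k³ + 188k - 368kn² + 456n + 192n² - 96n³ + 168    [combine like terms]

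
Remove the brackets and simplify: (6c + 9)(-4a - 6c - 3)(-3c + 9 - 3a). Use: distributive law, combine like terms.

(6c + 9)(-4a - 6c - 3)(-3c + 9 - 3a)
= (-24ac - 36c^2 - 18c - 36a - 54c - 27)(-3c + 9 - 3a)    [distributive law]
= (-24ac - 36c^2 - 72c - 36a - 27)(-3c + 9 - 3a)    [combine like terms]
= 72ac^2 - 216ac + 72a^2c + 108c^3 - 324c^2 + 108ac^2 + 216c^2 - 648c + 216ac + 108ac - 324a + 108a^2 + 81c - 243 + 81a    [distributive law]
= 180ac^2 + 108ac + 72a^2c + 108c^3 - 108c^2 - 567c - 243a + 108a^2 - 243    [combine like terms]

180ac^2 + 108ac + 72a^2c + 108c^3 - 108c^2 - 567c - 243a + 108a^2 - 243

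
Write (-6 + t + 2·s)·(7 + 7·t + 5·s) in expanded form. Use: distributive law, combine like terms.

-42 - 35·t - 16·s + 7·t^2 + 19·s·t + 10·s^2

(-6 + t + 2·s)·(7 + 7·t + 5·s)
= -42 - 42·t - 30·s + 7·t + 7·t^2 + 5·s·t + 14·s + 14·s·t + 10·s^2    [distributive law]
= -42 - 35·t - 16·s + 7·t^2 + 19·s·t + 10·s^2    [combine like terms]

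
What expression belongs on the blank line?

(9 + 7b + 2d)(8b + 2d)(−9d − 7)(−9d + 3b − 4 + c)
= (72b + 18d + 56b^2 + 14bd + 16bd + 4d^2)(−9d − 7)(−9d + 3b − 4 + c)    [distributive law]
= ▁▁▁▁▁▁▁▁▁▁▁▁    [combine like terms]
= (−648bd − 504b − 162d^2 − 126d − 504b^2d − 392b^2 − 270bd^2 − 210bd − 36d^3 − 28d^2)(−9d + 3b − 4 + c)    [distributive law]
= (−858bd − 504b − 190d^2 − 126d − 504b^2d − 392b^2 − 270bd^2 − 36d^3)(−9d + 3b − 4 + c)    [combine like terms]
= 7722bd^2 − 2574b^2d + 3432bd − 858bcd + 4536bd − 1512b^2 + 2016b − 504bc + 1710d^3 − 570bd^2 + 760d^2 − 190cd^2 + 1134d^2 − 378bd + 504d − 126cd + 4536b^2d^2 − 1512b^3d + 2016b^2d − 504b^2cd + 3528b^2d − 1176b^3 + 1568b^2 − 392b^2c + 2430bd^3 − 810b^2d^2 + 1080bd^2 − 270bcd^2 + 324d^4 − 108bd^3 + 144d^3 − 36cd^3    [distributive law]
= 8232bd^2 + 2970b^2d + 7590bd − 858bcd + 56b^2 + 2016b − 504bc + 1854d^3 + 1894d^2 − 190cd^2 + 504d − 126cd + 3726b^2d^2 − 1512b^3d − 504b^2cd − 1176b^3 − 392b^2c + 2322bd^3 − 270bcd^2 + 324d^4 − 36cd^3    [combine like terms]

After combine like terms, the bracketed line is:

(72b + 18d + 56b^2 + 30bd + 4d^2)(−9d − 7)(−9d + 3b − 4 + c)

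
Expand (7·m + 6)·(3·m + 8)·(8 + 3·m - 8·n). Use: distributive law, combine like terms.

(7·m + 6)·(3·m + 8)·(8 + 3·m - 8·n)
= (21·m^2 + 56·m + 18·m + 48)·(8 + 3·m - 8·n)    [distributive law]
= (21·m^2 + 74·m + 48)·(8 + 3·m - 8·n)    [combine like terms]
= 168·m^2 + 63·m^3 - 168·m^2·n + 592·m + 222·m^2 - 592·m·n + 384 + 144·m - 384·n    [distributive law]
= 390·m^2 + 63·m^3 - 168·m^2·n + 736·m - 592·m·n + 384 - 384·n    [combine like terms]

390·m^2 + 63·m^3 - 168·m^2·n + 736·m - 592·m·n + 384 - 384·n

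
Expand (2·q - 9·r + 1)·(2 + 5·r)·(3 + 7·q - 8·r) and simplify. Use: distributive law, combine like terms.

(2·q - 9·r + 1)·(2 + 5·r)·(3 + 7·q - 8·r)
= (4·q + 10·q·r - 18·r - 45·r^2 + 2 + 5·r)·(3 + 7·q - 8·r)    [distributive law]
= (4·q + 10·q·r - 13·r - 45·r^2 + 2)·(3 + 7·q - 8·r)    [combine like terms]
= 12·q + 28·q^2 - 32·q·r + 30·q·r + 70·q^2·r - 80·q·r^2 - 39·r - 91·q·r + 104·r^2 - 135·r^2 - 315·q·r^2 + 360·r^3 + 6 + 14·q - 16·r    [distributive law]
= 26·q + 28·q^2 - 93·q·r + 70·q^2·r - 395·q·r^2 - 55·r - 31·r^2 + 360·r^3 + 6    [combine like terms]

26·q + 28·q^2 - 93·q·r + 70·q^2·r - 395·q·r^2 - 55·r - 31·r^2 + 360·r^3 + 6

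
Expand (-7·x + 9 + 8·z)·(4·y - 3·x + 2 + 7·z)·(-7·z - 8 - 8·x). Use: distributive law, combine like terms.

-60·x·y·z - 64·x·y + 224·x^2·y + 437·x^2·z + 160·x^2 - 168·x^3 + 239·x·z + 184·x + 63·x·z^2 - 508·y·z - 288·y - 758·z - 144 - 1001·z^2 - 224·y·z^2 - 392·z^3

(-7·x + 9 + 8·z)·(4·y - 3·x + 2 + 7·z)·(-7·z - 8 - 8·x)
= (-28·x·y + 21·x^2 - 14·x - 49·x·z + 36·y - 27·x + 18 + 63·z + 32·y·z - 24·x·z + 16·z + 56·z^2)·(-7·z - 8 - 8·x)    [distributive law]
= (-28·x·y + 21·x^2 - 41·x - 73·x·z + 36·y + 18 + 79·z + 32·y·z + 56·z^2)·(-7·z - 8 - 8·x)    [combine like terms]
= 196·x·y·z + 224·x·y + 224·x^2·y - 147·x^2·z - 168·x^2 - 168·x^3 + 287·x·z + 328·x + 328·x^2 + 511·x·z^2 + 584·x·z + 584·x^2·z - 252·y·z - 288·y - 288·x·y - 126·z - 144 - 144·x - 553·z^2 - 632·z - 632·x·z - 224·y·z^2 - 256·y·z - 256·x·y·z - 392·z^3 - 448·z^2 - 448·x·z^2    [distributive law]
= -60·x·y·z - 64·x·y + 224·x^2·y + 437·x^2·z + 160·x^2 - 168·x^3 + 239·x·z + 184·x + 63·x·z^2 - 508·y·z - 288·y - 758·z - 144 - 1001·z^2 - 224·y·z^2 - 392·z^3    [combine like terms]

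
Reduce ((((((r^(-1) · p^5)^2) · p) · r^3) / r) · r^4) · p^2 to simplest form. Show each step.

((((((r^(-1) · p^5)^2) · p) · r^3) / r) · r^4) · p^2
= (((((((r^(-1))^2) · ((p^5)^2)) · p) · r^3) / r) · r^4) · p^2    [power of a product]
= (((((r^(-2) · ((p^5)^2)) · p) · r^3) / r) · r^4) · p^2    [power of a power]
= (((((r^(-2) · p^10) · p) · r^3) / r) · r^4) · p^2    [power of a power]
= p^13r^4    [quotient of powers; product of powers]

p^13r^4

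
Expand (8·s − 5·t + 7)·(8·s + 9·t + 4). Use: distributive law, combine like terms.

(8·s − 5·t + 7)·(8·s + 9·t + 4)
= 64·s^2 + 72·s·t + 32·s − 40·s·t − 45·t^2 − 20·t + 56·s + 63·t + 28    [distributive law]
= 64·s^2 + 32·s·t + 88·s − 45·t^2 + 43·t + 28    [combine like terms]

64·s^2 + 32·s·t + 88·s − 45·t^2 + 43·t + 28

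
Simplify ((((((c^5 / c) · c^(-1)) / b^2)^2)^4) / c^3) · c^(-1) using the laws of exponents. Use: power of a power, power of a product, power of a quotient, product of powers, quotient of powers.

((((((c^5 / c) · c^(-1)) / b^2)^2)^4) / c^3) · c^(-1)
= (((((c^5 / c) · c^(-1)) / b^2)^8) / c^3) · c^(-1)    [power of a power]
= (((((c^5 / c) · c^(-1))^8) / ((b^2)^8)) / c^3) · c^(-1)    [power of a quotient]
= (((((c^5 / c)^8) · ((c^(-1))^8)) / ((b^2)^8)) / c^3) · c^(-1)    [power of a product]
= ((((((c^5)^8) / (c^8)) · ((c^(-1))^8)) / ((b^2)^8)) / c^3) · c^(-1)    [power of a quotient]
= ((((c^40 / (c^8)) · ((c^(-1))^8)) / ((b^2)^8)) / c^3) · c^(-1)    [power of a power]
= (((c^32 · ((c^(-1))^8)) / ((b^2)^8)) / c^3) · c^(-1)    [quotient of powers]
= (((c^32 · c^(-8)) / ((b^2)^8)) / c^3) · c^(-1)    [power of a power]
= ((c^24 / ((b^2)^8)) / c^3) · c^(-1)    [product of powers]
= ((c^24 / b^16) / c^3) · c^(-1)    [power of a power]
= b^(-16)c^20    [quotient of powers; product of powers]

b^(-16)c^20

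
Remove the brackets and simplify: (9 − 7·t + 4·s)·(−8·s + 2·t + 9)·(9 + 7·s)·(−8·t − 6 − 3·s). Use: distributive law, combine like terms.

−2295·s·t − 3645·s + 2511·s² + 849·s²·t + 2964·s³ + 3996·t² − 3402·t − 1122·s·t² − 4374 − 3290·s²·t² + 448·s³·t + 1008·t³ + 784·s·t³ + 672·s⁴

(9 − 7·t + 4·s)·(−8·s + 2·t + 9)·(9 + 7·s)·(−8·t − 6 − 3·s)
= (−72·s + 18·t + 81 + 56·s·t − 14·t² − 63·t − 32·s² + 8·s·t + 36·s)·(9 + 7·s)·(−8·t − 6 − 3·s)    [distributive law]
= (−36·s − 45·t + 81 + 64·s·t − 14·t² − 32·s²)·(9 + 7·s)·(−8·t − 6 − 3·s)    [combine like terms]
= (−324·s − 252·s² − 405·t − 315·s·t + 729 + 567·s + 576·s·t + 448·s²·t − 126·t² − 98·s·t² − 288·s² − 224·s³)·(−8·t − 6 − 3·s)    [distributive law]
= (243·s − 540·s² − 405·t + 261·s·t + 729 + 448·s²·t − 126·t² − 98·s·t² − 224·s³)·(−8·t − 6 − 3·s)    [combine like terms]
= −1944·s·t − 1458·s − 729·s² + 4320·s²·t + 3240·s² + 1620·s³ + 3240·t² + 2430·t + 1215·s·t − 2088·s·t² − 1566·s·t − 783·s²·t − 5832·t − 4374 − 2187·s − 3584·s²·t² − 2688·s²·t − 1344·s³·t + 1008·t³ + 756·t² + 378·s·t² + 784·s·t³ + 588·s·t² + 294·s²·t² + 1792·s³·t + 1344·s³ + 672·s⁴    [distributive law]
= −2295·s·t − 3645·s + 2511·s² + 849·s²·t + 2964·s³ + 3996·t² − 3402·t − 1122·s·t² − 4374 − 3290·s²·t² + 448·s³·t + 1008·t³ + 784·s·t³ + 672·s⁴    [combine like terms]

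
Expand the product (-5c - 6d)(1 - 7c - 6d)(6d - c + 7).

(-5c - 6d)(1 - 7c - 6d)(6d - c + 7)
= (-5c + 35c² + 30cd - 6d + 42cd + 36d²)(6d - c + 7)    [distributive law]
= (-5c + 35c² + 72cd - 6d + 36d²)(6d - c + 7)    [combine like terms]
= -30cd + 5c² - 35c + 210c²d - 35c³ + 245c² + 432cd² - 72c²d + 504cd - 36d² + 6cd - 42d + 216d³ - 36cd² + 252d²    [distributive law]
= 480cd + 250c² - 35c + 138c²d - 35c³ + 396cd² + 216d² - 42d + 216d³    [combine like terms]

480cd + 250c² - 35c + 138c²d - 35c³ + 396cd² + 216d² - 42d + 216d³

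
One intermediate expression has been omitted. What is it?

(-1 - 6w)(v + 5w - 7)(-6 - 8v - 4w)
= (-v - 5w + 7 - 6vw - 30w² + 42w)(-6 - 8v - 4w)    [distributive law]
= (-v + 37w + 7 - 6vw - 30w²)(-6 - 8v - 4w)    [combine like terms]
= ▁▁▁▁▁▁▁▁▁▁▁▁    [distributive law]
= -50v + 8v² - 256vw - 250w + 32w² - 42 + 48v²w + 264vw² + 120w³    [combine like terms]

After distributive law, the bracketed line is:

6v + 8v² + 4vw - 222w - 296vw - 148w² - 42 - 56v - 28w + 36vw + 48v²w + 24vw² + 180w² + 240vw² + 120w³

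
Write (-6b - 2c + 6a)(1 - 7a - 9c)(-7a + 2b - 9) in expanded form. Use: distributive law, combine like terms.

(-6b - 2c + 6a)(1 - 7a - 9c)(-7a + 2b - 9)
= (-6b + 42ab + 54bc - 2c + 14ac + 18c^2 + 6a - 42a^2 - 54ac)(-7a + 2b - 9)    [distributive law]
= (-6b + 42ab + 54bc - 2c - 40ac + 18c^2 + 6a - 42a^2)(-7a + 2b - 9)    [combine like terms]
= 42ab - 12b^2 + 54b - 294a^2b + 84ab^2 - 378ab - 378abc + 108b^2c - 486bc + 14ac - 4bc + 18c + 280a^2c - 80abc + 360ac - 126ac^2 + 36bc^2 - 162c^2 - 42a^2 + 12ab - 54a + 294a^3 - 84a^2b + 378a^2    [distributive law]
= -324ab - 12b^2 + 54b - 378a^2b + 84ab^2 - 458abc + 108b^2c - 490bc + 374ac + 18c + 280a^2c - 126ac^2 + 36bc^2 - 162c^2 + 336a^2 - 54a + 294a^3    [combine like terms]

-324ab - 12b^2 + 54b - 378a^2b + 84ab^2 - 458abc + 108b^2c - 490bc + 374ac + 18c + 280a^2c - 126ac^2 + 36bc^2 - 162c^2 + 336a^2 - 54a + 294a^3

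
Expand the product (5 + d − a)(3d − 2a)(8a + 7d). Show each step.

50ad + 105d^2 − 80a^2 − 11ad^2 + 21d^3 − 26a^2d + 16a^3

(5 + d − a)(3d − 2a)(8a + 7d)
= (15d − 10a + 3d^2 − 2ad − 3ad + 2a^2)(8a + 7d)    [distributive law]
= (15d − 10a + 3d^2 − 5ad + 2a^2)(8a + 7d)    [combine like terms]
= 120ad + 105d^2 − 80a^2 − 70ad + 24ad^2 + 21d^3 − 40a^2d − 35ad^2 + 16a^3 + 14a^2d    [distributive law]
= 50ad + 105d^2 − 80a^2 − 11ad^2 + 21d^3 − 26a^2d + 16a^3    [combine like terms]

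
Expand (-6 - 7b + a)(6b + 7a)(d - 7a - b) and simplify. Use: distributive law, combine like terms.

(-6 - 7b + a)(6b + 7a)(d - 7a - b)
= (-36b - 42a - 42b² - 49ab + 6ab + 7a²)(d - 7a - b)    [distributive law]
= (-36b - 42a - 42b² - 43ab + 7a²)(d - 7a - b)    [combine like terms]
= -36bd + 252ab + 36b² - 42ad + 294a² + 42ab - 42b²d + 294ab² + 42b³ - 43abd + 301a²b + 43ab² + 7a²d - 49a³ - 7a²b    [distributive law]
= -36bd + 294ab + 36b² - 42ad + 294a² - 42b²d + 337ab² + 42b³ - 43abd + 294a²b + 7a²d - 49a³    [combine like terms]

-36bd + 294ab + 36b² - 42ad + 294a² - 42b²d + 337ab² + 42b³ - 43abd + 294a²b + 7a²d - 49a³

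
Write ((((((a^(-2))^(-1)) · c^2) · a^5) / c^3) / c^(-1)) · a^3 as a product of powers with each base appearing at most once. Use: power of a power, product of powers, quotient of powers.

((((((a^(-2))^(-1)) · c^2) · a^5) / c^3) / c^(-1)) · a^3
= ((((a^2 · c^2) · a^5) / c^3) / c^(-1)) · a^3    [power of a power]
= a^10    [quotient of powers; product of powers]

a^10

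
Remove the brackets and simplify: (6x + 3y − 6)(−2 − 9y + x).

(6x + 3y − 6)(−2 − 9y + x)
= −12x − 54xy + 6x² − 6y − 27y² + 3xy + 12 + 54y − 6x    [distributive law]
= −18x − 51xy + 6x² + 48y − 27y² + 12    [combine like terms]

−18x − 51xy + 6x² + 48y − 27y² + 12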